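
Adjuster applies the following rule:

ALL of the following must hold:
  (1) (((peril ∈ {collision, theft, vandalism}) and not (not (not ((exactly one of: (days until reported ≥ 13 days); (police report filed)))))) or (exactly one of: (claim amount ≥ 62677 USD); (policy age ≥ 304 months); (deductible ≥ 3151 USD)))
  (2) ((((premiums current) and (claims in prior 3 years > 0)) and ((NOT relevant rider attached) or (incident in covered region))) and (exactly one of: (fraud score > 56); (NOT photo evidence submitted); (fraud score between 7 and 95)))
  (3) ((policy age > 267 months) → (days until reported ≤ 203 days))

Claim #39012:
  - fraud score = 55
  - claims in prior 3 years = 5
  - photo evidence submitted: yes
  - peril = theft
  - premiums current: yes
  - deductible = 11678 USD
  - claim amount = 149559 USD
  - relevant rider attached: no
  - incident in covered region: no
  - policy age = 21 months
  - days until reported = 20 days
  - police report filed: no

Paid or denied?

Atomic conditions:
  peril ∈ {collision, theft, vandalism}: theft is in the set → true
  days until reported ≥ 13 days: 20 ≥ 13 is true
  police report filed: no → false
  claim amount ≥ 62677 USD: 149559 ≥ 62677 is true
  policy age ≥ 304 months: 21 ≥ 304 is false
  deductible ≥ 3151 USD: 11678 ≥ 3151 is true
  premiums current: yes → true
  claims in prior 3 years > 0: 5 > 0 is true
  NOT relevant rider attached: no → true
  incident in covered region: no → false
  fraud score > 56: 55 > 56 is false
  NOT photo evidence submitted: yes → false
  fraud score between 7 and 95: 55 in [7, 95] is true
  policy age > 267 months: 21 > 267 is false
  days until reported ≤ 203 days: 20 ≤ 203 is true
Combine:
[1.1.2.1.1.1] exactly-one(true, false) = true
[1.1.2.1.1] NOT true = false
[1.1.2.1] NOT false = true
[1.1.2] NOT true = false
[1.1] true AND false = false
[1.2] exactly-one(true, false, true) = false
[1] false OR false = false
[2.1.1] true AND true = true
[2.1.2] true OR false = true
[2.1] true AND true = true
[2.2] exactly-one(false, false, true) = true
[2] true AND true = true
[3] false → true (antecedent false ⇒ implication holds) = true
[root] false AND true AND true = false
Overall: false → denied

Denied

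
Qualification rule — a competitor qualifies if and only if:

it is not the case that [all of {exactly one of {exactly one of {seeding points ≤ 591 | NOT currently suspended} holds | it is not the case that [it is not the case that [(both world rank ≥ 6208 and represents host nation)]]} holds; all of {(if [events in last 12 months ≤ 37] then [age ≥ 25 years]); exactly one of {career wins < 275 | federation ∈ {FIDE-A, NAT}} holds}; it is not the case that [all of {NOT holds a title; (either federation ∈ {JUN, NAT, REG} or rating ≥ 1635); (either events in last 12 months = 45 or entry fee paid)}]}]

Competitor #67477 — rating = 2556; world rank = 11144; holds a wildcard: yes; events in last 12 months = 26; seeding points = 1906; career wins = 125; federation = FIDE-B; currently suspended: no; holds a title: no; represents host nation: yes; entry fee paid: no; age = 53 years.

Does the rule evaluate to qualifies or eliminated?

Qualifies

Atomic conditions:
  seeding points ≤ 591: 1906 ≤ 591 is false
  NOT currently suspended: no → true
  world rank ≥ 6208: 11144 ≥ 6208 is true
  represents host nation: yes → true
  events in last 12 months ≤ 37: 26 ≤ 37 is true
  age ≥ 25 years: 53 ≥ 25 is true
  career wins < 275: 125 < 275 is true
  federation ∈ {FIDE-A, NAT}: FIDE-B is not in the set → false
  NOT holds a title: no → true
  federation ∈ {JUN, NAT, REG}: FIDE-B is not in the set → false
  rating ≥ 1635: 2556 ≥ 1635 is true
  events in last 12 months = 45: 26 == 45 is false
  entry fee paid: no → false
Combine:
[1.1.1] exactly-one(false, true) = true
[1.1.2.1.1] true AND true = true
[1.1.2.1] NOT true = false
[1.1.2] NOT false = true
[1.1] exactly-one(true, true) = false
[1.2.1] true → true = true
[1.2.2] exactly-one(true, false) = true
[1.2] true AND true = true
[1.3.1.2] false OR true = true
[1.3.1.3] false OR false = false
[1.3.1] true AND true AND false = false
[1.3] NOT false = true
[1] false AND true AND true = false
[root] NOT false = true
Overall: true → qualifies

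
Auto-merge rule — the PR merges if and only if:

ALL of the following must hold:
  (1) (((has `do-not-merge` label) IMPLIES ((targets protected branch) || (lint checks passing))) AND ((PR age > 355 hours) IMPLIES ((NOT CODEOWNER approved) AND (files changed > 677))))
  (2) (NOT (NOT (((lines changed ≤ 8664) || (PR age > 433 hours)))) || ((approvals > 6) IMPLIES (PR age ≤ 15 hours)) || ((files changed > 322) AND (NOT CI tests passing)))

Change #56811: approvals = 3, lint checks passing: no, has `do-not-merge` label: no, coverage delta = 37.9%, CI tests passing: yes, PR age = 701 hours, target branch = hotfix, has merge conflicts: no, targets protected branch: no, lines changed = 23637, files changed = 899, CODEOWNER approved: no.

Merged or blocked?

Atomic conditions:
  has `do-not-merge` label: no → false
  targets protected branch: no → false
  lint checks passing: no → false
  PR age > 355 hours: 701 > 355 is true
  NOT CODEOWNER approved: no → true
  files changed > 677: 899 > 677 is true
  lines changed ≤ 8664: 23637 ≤ 8664 is false
  PR age > 433 hours: 701 > 433 is true
  approvals > 6: 3 > 6 is false
  PR age ≤ 15 hours: 701 ≤ 15 is false
  files changed > 322: 899 > 322 is true
  NOT CI tests passing: yes → false
Combine:
[1.1.2] false OR false = false
[1.1] false → false (antecedent false ⇒ implication holds) = true
[1.2.2] true AND true = true
[1.2] true → true = true
[1] true AND true = true
[2.1.1.1] false OR true = true
[2.1.1] NOT true = false
[2.1] NOT false = true
[2.2] false → false (antecedent false ⇒ implication holds) = true
[2.3] true AND false = false
[2] true OR true OR false = true
[root] true AND true = true
Overall: true → merged

Merged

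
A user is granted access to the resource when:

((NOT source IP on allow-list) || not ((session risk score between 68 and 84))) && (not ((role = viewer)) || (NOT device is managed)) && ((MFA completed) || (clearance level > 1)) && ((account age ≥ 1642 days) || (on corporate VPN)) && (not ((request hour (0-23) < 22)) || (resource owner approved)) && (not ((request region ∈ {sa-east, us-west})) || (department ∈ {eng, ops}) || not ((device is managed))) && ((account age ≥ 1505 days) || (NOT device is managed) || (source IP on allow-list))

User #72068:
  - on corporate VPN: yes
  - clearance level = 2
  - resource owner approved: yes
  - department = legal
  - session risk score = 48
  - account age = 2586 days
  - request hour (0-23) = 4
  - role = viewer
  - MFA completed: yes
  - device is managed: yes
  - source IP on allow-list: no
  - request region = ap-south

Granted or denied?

Denied

Atomic conditions:
  NOT source IP on allow-list: no → true
  session risk score between 68 and 84: 48 in [68, 84] is false
  role = viewer: viewer == viewer is true
  NOT device is managed: yes → false
  MFA completed: yes → true
  clearance level > 1: 2 > 1 is true
  account age ≥ 1642 days: 2586 ≥ 1642 is true
  on corporate VPN: yes → true
  request hour (0-23) < 22: 4 < 22 is true
  resource owner approved: yes → true
  request region ∈ {sa-east, us-west}: ap-south is not in the set → false
  department ∈ {eng, ops}: legal is not in the set → false
  device is managed: yes → true
  account age ≥ 1505 days: 2586 ≥ 1505 is true
  source IP on allow-list: no → false
Combine:
[1.2] NOT false = true
[1] true OR true = true
[2.1] NOT true = false
[2] false OR false = false
[3] true OR true = true
[4] true OR true = true
[5.1] NOT true = false
[5] false OR true = true
[6.1] NOT false = true
[6.3] NOT true = false
[6] true OR false OR false = true
[7] true OR false OR false = true
[root] true AND false AND true AND true AND true AND true AND true = false
Overall: false → denied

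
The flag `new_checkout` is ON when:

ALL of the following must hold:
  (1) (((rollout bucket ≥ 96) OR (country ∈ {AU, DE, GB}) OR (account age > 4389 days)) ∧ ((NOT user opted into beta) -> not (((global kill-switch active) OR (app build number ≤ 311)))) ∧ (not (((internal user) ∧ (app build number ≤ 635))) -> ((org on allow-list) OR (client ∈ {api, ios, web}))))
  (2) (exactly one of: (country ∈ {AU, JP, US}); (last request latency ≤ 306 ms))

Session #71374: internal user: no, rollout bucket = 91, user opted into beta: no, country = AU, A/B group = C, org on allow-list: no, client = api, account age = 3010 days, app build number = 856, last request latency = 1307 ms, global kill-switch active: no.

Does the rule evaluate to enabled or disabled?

Enabled

Atomic conditions:
  rollout bucket ≥ 96: 91 ≥ 96 is false
  country ∈ {AU, DE, GB}: AU is in the set → true
  account age > 4389 days: 3010 > 4389 is false
  NOT user opted into beta: no → true
  global kill-switch active: no → false
  app build number ≤ 311: 856 ≤ 311 is false
  internal user: no → false
  app build number ≤ 635: 856 ≤ 635 is false
  org on allow-list: no → false
  client ∈ {api, ios, web}: api is in the set → true
  country ∈ {AU, JP, US}: AU is in the set → true
  last request latency ≤ 306 ms: 1307 ≤ 306 is false
Combine:
[1.1] false OR true OR false = true
[1.2.2.1] false OR false = false
[1.2.2] NOT false = true
[1.2] true → true = true
[1.3.1.1] false AND false = false
[1.3.1] NOT false = true
[1.3.2] false OR true = true
[1.3] true → true = true
[1] true AND true AND true = true
[2] exactly-one(true, false) = true
[root] true AND true = true
Overall: true → enabled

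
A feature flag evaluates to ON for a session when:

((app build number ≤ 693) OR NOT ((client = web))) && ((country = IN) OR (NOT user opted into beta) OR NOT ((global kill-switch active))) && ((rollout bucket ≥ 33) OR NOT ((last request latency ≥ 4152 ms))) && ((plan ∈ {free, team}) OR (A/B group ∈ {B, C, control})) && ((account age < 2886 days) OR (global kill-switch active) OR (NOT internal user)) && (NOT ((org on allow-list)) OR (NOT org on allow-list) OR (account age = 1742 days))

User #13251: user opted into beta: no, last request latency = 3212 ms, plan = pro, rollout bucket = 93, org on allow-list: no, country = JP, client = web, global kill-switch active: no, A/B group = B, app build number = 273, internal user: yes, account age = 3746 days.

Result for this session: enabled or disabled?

Atomic conditions:
  app build number ≤ 693: 273 ≤ 693 is true
  client = web: web == web is true
  country = IN: JP == IN is false
  NOT user opted into beta: no → true
  global kill-switch active: no → false
  rollout bucket ≥ 33: 93 ≥ 33 is true
  last request latency ≥ 4152 ms: 3212 ≥ 4152 is false
  plan ∈ {free, team}: pro is not in the set → false
  A/B group ∈ {B, C, control}: B is in the set → true
  account age < 2886 days: 3746 < 2886 is false
  NOT internal user: yes → false
  org on allow-list: no → false
  NOT org on allow-list: no → true
  account age = 1742 days: 3746 == 1742 is false
Combine:
[1.2] NOT true = false
[1] true OR false = true
[2.3] NOT false = true
[2] false OR true OR true = true
[3.2] NOT false = true
[3] true OR true = true
[4] false OR true = true
[5] false OR false OR false = false
[6.1] NOT false = true
[6] true OR true OR false = true
[root] true AND true AND true AND true AND false AND true = false
Overall: false → disabled

Disabled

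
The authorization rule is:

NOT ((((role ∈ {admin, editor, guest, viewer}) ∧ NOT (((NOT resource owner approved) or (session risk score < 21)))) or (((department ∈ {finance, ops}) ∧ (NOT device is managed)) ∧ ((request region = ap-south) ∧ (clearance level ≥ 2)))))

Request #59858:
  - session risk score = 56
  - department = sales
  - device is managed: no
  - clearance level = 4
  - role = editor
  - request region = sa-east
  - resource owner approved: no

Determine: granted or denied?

Granted

Atomic conditions:
  role ∈ {admin, editor, guest, viewer}: editor is in the set → true
  NOT resource owner approved: no → true
  session risk score < 21: 56 < 21 is false
  department ∈ {finance, ops}: sales is not in the set → false
  NOT device is managed: no → true
  request region = ap-south: sa-east == ap-south is false
  clearance level ≥ 2: 4 ≥ 2 is true
Combine:
[1.1.2.1] true OR false = true
[1.1.2] NOT true = false
[1.1] true AND false = false
[1.2.1] false AND true = false
[1.2.2] false AND true = false
[1.2] false AND false = false
[1] false OR false = false
[root] NOT false = true
Overall: true → granted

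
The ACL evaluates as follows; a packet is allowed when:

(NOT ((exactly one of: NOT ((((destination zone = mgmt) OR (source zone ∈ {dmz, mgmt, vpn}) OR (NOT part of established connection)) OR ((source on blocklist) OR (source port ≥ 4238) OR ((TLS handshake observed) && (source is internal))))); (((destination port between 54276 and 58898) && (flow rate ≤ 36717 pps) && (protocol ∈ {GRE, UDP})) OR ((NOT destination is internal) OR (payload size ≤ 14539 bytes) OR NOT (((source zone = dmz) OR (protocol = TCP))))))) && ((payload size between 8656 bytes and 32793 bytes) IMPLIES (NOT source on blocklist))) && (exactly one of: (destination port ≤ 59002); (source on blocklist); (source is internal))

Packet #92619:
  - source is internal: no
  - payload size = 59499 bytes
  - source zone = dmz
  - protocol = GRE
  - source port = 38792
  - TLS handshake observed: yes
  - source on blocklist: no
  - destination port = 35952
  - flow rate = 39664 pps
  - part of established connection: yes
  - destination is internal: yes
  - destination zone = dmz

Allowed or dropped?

Allowed

Atomic conditions:
  destination zone = mgmt: dmz == mgmt is false
  source zone ∈ {dmz, mgmt, vpn}: dmz is in the set → true
  NOT part of established connection: yes → false
  source on blocklist: no → false
  source port ≥ 4238: 38792 ≥ 4238 is true
  TLS handshake observed: yes → true
  source is internal: no → false
  destination port between 54276 and 58898: 35952 in [54276, 58898] is false
  flow rate ≤ 36717 pps: 39664 ≤ 36717 is false
  protocol ∈ {GRE, UDP}: GRE is in the set → true
  NOT destination is internal: yes → false
  payload size ≤ 14539 bytes: 59499 ≤ 14539 is false
  source zone = dmz: dmz == dmz is true
  protocol = TCP: GRE == TCP is false
  payload size between 8656 bytes and 32793 bytes: 59499 in [8656, 32793] is false
  NOT source on blocklist: no → true
  destination port ≤ 59002: 35952 ≤ 59002 is true
Combine:
[1.1.1.1.1.1] false OR true OR false = true
[1.1.1.1.1.2.3] true AND false = false
[1.1.1.1.1.2] false OR true OR false = true
[1.1.1.1.1] true OR true = true
[1.1.1.1] NOT true = false
[1.1.1.2.1] false AND false AND true = false
[1.1.1.2.2.3.1] true OR false = true
[1.1.1.2.2.3] NOT true = false
[1.1.1.2.2] false OR false OR false = false
[1.1.1.2] false OR false = false
[1.1.1] exactly-one(false, false) = false
[1.1] NOT false = true
[1.2] false → true (antecedent false ⇒ implication holds) = true
[1] true AND true = true
[2] exactly-one(true, false, false) = true
[root] true AND true = true
Overall: true → allowed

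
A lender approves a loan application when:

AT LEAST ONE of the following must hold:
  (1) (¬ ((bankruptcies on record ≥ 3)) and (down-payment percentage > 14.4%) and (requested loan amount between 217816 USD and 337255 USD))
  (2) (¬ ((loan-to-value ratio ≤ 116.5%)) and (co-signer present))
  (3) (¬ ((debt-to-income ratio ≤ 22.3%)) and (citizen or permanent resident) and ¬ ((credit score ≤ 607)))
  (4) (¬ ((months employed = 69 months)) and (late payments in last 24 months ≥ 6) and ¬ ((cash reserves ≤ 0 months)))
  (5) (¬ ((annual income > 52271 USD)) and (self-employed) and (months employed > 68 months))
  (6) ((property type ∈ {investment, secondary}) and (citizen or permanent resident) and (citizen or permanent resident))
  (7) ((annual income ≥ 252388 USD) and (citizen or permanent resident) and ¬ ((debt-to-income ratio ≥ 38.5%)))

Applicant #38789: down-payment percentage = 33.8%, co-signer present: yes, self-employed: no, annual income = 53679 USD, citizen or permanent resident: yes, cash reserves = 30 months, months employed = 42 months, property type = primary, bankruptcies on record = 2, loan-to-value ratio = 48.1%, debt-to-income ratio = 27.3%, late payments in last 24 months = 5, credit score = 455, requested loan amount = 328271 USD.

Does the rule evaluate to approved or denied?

Approved

Atomic conditions:
  bankruptcies on record ≥ 3: 2 ≥ 3 is false
  down-payment percentage > 14.4%: 33.8 > 14.4 is true
  requested loan amount between 217816 USD and 337255 USD: 328271 in [217816, 337255] is true
  loan-to-value ratio ≤ 116.5%: 48.1 ≤ 116.5 is true
  co-signer present: yes → true
  debt-to-income ratio ≤ 22.3%: 27.3 ≤ 22.3 is false
  citizen or permanent resident: yes → true
  credit score ≤ 607: 455 ≤ 607 is true
  months employed = 69 months: 42 == 69 is false
  late payments in last 24 months ≥ 6: 5 ≥ 6 is false
  cash reserves ≤ 0 months: 30 ≤ 0 is false
  annual income > 52271 USD: 53679 > 52271 is true
  self-employed: no → false
  months employed > 68 months: 42 > 68 is false
  property type ∈ {investment, secondary}: primary is not in the set → false
  annual income ≥ 252388 USD: 53679 ≥ 252388 is false
  debt-to-income ratio ≥ 38.5%: 27.3 ≥ 38.5 is false
Combine:
[1.1] NOT false = true
[1] true AND true AND true = true
[2.1] NOT true = false
[2] false AND true = false
[3.1] NOT false = true
[3.3] NOT true = false
[3] true AND true AND false = false
[4.1] NOT false = true
[4.3] NOT false = true
[4] true AND false AND true = false
[5.1] NOT true = false
[5] false AND false AND false = false
[6] false AND true AND true = false
[7.3] NOT false = true
[7] false AND true AND true = false
[root] true OR false OR false OR false OR false OR false OR false = true
Overall: true → approved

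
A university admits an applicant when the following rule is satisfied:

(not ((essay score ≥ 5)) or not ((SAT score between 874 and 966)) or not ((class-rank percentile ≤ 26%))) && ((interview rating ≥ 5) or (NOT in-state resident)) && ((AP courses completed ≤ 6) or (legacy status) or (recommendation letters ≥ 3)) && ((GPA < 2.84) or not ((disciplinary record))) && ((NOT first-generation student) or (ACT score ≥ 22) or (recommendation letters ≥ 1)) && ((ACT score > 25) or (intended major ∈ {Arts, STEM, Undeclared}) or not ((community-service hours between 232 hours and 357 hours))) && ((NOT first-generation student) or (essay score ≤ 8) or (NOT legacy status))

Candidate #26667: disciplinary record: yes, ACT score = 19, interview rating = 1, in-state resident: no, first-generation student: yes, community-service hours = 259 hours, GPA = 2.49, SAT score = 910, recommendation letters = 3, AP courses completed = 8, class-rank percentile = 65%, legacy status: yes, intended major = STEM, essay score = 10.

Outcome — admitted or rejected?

Rejected

Atomic conditions:
  essay score ≥ 5: 10 ≥ 5 is true
  SAT score between 874 and 966: 910 in [874, 966] is true
  class-rank percentile ≤ 26%: 65 ≤ 26 is false
  interview rating ≥ 5: 1 ≥ 5 is false
  NOT in-state resident: no → true
  AP courses completed ≤ 6: 8 ≤ 6 is false
  legacy status: yes → true
  recommendation letters ≥ 3: 3 ≥ 3 is true
  GPA < 2.84: 2.49 < 2.84 is true
  disciplinary record: yes → true
  NOT first-generation student: yes → false
  ACT score ≥ 22: 19 ≥ 22 is false
  recommendation letters ≥ 1: 3 ≥ 1 is true
  ACT score > 25: 19 > 25 is false
  intended major ∈ {Arts, STEM, Undeclared}: STEM is in the set → true
  community-service hours between 232 hours and 357 hours: 259 in [232, 357] is true
  essay score ≤ 8: 10 ≤ 8 is false
  NOT legacy status: yes → false
Combine:
[1.1] NOT true = false
[1.2] NOT true = false
[1.3] NOT false = true
[1] false OR false OR true = true
[2] false OR true = true
[3] false OR true OR true = true
[4.2] NOT true = false
[4] true OR false = true
[5] false OR false OR true = true
[6.3] NOT true = false
[6] false OR true OR false = true
[7] false OR false OR false = false
[root] true AND true AND true AND true AND true AND true AND false = false
Overall: false → rejected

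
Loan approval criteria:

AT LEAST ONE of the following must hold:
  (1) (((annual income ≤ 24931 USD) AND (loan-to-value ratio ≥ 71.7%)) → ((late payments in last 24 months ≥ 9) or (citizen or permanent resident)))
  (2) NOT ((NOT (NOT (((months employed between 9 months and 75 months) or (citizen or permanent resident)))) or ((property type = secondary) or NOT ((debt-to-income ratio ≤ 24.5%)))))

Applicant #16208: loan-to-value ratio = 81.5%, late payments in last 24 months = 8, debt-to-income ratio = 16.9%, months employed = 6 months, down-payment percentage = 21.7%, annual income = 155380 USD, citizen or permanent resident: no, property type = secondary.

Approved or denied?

Approved

Atomic conditions:
  annual income ≤ 24931 USD: 155380 ≤ 24931 is false
  loan-to-value ratio ≥ 71.7%: 81.5 ≥ 71.7 is true
  late payments in last 24 months ≥ 9: 8 ≥ 9 is false
  citizen or permanent resident: no → false
  months employed between 9 months and 75 months: 6 in [9, 75] is false
  property type = secondary: secondary == secondary is true
  debt-to-income ratio ≤ 24.5%: 16.9 ≤ 24.5 is true
Combine:
[1.1] false AND true = false
[1.2] false OR false = false
[1] false → false (antecedent false ⇒ implication holds) = true
[2.1.1.1.1] false OR false = false
[2.1.1.1] NOT false = true
[2.1.1] NOT true = false
[2.1.2.2] NOT true = false
[2.1.2] true OR false = true
[2.1] false OR true = true
[2] NOT true = false
[root] true OR false = true
Overall: true → approved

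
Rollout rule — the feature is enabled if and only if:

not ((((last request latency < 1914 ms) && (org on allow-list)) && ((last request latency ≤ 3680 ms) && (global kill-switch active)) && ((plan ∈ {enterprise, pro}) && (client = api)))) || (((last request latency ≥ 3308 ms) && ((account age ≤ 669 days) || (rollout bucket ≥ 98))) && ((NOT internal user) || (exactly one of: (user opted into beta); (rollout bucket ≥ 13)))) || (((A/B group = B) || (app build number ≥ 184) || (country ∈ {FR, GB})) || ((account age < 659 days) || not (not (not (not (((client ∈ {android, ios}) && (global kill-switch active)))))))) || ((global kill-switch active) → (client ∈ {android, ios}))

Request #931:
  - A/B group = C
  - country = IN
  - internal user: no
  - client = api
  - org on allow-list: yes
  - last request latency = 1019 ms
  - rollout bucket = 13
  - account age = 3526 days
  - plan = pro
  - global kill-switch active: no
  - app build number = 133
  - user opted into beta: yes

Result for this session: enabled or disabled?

Enabled

Atomic conditions:
  last request latency < 1914 ms: 1019 < 1914 is true
  org on allow-list: yes → true
  last request latency ≤ 3680 ms: 1019 ≤ 3680 is true
  global kill-switch active: no → false
  plan ∈ {enterprise, pro}: pro is in the set → true
  client = api: api == api is true
  last request latency ≥ 3308 ms: 1019 ≥ 3308 is false
  account age ≤ 669 days: 3526 ≤ 669 is false
  rollout bucket ≥ 98: 13 ≥ 98 is false
  NOT internal user: no → true
  user opted into beta: yes → true
  rollout bucket ≥ 13: 13 ≥ 13 is true
  A/B group = B: C == B is false
  app build number ≥ 184: 133 ≥ 184 is false
  country ∈ {FR, GB}: IN is not in the set → false
  account age < 659 days: 3526 < 659 is false
  client ∈ {android, ios}: api is not in the set → false
Combine:
[1.1.1] true AND true = true
[1.1.2] true AND false = false
[1.1.3] true AND true = true
[1.1] true AND false AND true = false
[1] NOT false = true
[2.1.2] false OR false = false
[2.1] false AND false = false
[2.2.2] exactly-one(true, true) = false
[2.2] true OR false = true
[2] false AND true = false
[3.1] false OR false OR false = false
[3.2.2.1.1.1.1] false AND false = false
[3.2.2.1.1.1] NOT false = true
[3.2.2.1.1] NOT true = false
[3.2.2.1] NOT false = true
[3.2.2] NOT true = false
[3.2] false OR false = false
[3] false OR false = false
[4] false → false (antecedent false ⇒ implication holds) = true
[root] true OR false OR false OR true = true
Overall: true → enabled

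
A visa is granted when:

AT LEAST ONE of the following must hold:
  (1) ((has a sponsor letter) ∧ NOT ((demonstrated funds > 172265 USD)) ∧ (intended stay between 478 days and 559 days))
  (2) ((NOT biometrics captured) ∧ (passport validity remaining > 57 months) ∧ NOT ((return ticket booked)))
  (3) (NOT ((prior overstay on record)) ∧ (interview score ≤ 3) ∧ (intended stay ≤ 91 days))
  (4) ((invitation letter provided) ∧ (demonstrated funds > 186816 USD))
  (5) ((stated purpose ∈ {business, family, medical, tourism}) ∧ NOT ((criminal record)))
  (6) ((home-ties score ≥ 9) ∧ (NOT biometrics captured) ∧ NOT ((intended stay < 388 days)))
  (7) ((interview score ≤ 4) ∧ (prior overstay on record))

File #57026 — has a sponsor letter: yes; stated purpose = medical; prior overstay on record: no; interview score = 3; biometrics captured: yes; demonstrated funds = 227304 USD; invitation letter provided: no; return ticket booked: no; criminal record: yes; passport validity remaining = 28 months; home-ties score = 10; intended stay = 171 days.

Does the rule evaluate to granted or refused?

Refused

Atomic conditions:
  has a sponsor letter: yes → true
  demonstrated funds > 172265 USD: 227304 > 172265 is true
  intended stay between 478 days and 559 days: 171 in [478, 559] is false
  NOT biometrics captured: yes → false
  passport validity remaining > 57 months: 28 > 57 is false
  return ticket booked: no → false
  prior overstay on record: no → false
  interview score ≤ 3: 3 ≤ 3 is true
  intended stay ≤ 91 days: 171 ≤ 91 is false
  invitation letter provided: no → false
  demonstrated funds > 186816 USD: 227304 > 186816 is true
  stated purpose ∈ {business, family, medical, tourism}: medical is in the set → true
  criminal record: yes → true
  home-ties score ≥ 9: 10 ≥ 9 is true
  intended stay < 388 days: 171 < 388 is true
  interview score ≤ 4: 3 ≤ 4 is true
Combine:
[1.2] NOT true = false
[1] true AND false AND false = false
[2.3] NOT false = true
[2] false AND false AND true = false
[3.1] NOT false = true
[3] true AND true AND false = false
[4] false AND true = false
[5.2] NOT true = false
[5] true AND false = false
[6.3] NOT true = false
[6] true AND false AND false = false
[7] true AND false = false
[root] false OR false OR false OR false OR false OR false OR false = false
Overall: false → refused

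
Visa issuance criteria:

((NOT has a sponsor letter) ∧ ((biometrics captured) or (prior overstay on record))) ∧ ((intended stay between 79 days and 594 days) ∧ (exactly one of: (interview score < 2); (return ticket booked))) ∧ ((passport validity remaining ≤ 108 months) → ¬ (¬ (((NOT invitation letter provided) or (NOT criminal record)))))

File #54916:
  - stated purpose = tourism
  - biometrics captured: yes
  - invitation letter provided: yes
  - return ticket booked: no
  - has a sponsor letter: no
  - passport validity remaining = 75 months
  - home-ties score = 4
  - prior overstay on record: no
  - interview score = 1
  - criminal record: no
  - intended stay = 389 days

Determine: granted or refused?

Atomic conditions:
  NOT has a sponsor letter: no → true
  biometrics captured: yes → true
  prior overstay on record: no → false
  intended stay between 79 days and 594 days: 389 in [79, 594] is true
  interview score < 2: 1 < 2 is true
  return ticket booked: no → false
  passport validity remaining ≤ 108 months: 75 ≤ 108 is true
  NOT invitation letter provided: yes → false
  NOT criminal record: no → true
Combine:
[1.2] true OR false = true
[1] true AND true = true
[2.2] exactly-one(true, false) = true
[2] true AND true = true
[3.2.1.1] false OR true = true
[3.2.1] NOT true = false
[3.2] NOT false = true
[3] true → true = true
[root] true AND true AND true = true
Overall: true → granted

Granted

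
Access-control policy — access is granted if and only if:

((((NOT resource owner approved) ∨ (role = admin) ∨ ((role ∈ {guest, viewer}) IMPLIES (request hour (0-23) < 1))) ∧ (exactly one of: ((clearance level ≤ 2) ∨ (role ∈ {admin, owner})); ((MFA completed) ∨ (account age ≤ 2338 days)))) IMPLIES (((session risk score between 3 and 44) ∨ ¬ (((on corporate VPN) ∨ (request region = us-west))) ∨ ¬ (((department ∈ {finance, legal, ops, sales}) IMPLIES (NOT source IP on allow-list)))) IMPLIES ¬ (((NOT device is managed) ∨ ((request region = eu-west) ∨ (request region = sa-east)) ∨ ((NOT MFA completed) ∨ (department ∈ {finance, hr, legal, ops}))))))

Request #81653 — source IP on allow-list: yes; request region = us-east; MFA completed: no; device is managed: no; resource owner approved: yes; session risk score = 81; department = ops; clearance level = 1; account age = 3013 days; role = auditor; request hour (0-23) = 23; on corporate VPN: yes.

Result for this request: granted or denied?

Atomic conditions:
  NOT resource owner approved: yes → false
  role = admin: auditor == admin is false
  role ∈ {guest, viewer}: auditor is not in the set → false
  request hour (0-23) < 1: 23 < 1 is false
  clearance level ≤ 2: 1 ≤ 2 is true
  role ∈ {admin, owner}: auditor is not in the set → false
  MFA completed: no → false
  account age ≤ 2338 days: 3013 ≤ 2338 is false
  session risk score between 3 and 44: 81 in [3, 44] is false
  on corporate VPN: yes → true
  request region = us-west: us-east == us-west is false
  department ∈ {finance, legal, ops, sales}: ops is in the set → true
  NOT source IP on allow-list: yes → false
  NOT device is managed: no → true
  request region = eu-west: us-east == eu-west is false
  request region = sa-east: us-east == sa-east is false
  NOT MFA completed: no → true
  department ∈ {finance, hr, legal, ops}: ops is in the set → true
Combine:
[1.1.3] false → false (antecedent false ⇒ implication holds) = true
[1.1] false OR false OR true = true
[1.2.1] true OR false = true
[1.2.2] false OR false = false
[1.2] exactly-one(true, false) = true
[1] true AND true = true
[2.1.2.1] true OR false = true
[2.1.2] NOT true = false
[2.1.3.1] true → false = false
[2.1.3] NOT false = true
[2.1] false OR false OR true = true
[2.2.1.2] false OR false = false
[2.2.1.3] true OR true = true
[2.2.1] true OR false OR true = true
[2.2] NOT true = false
[2] true → false = false
[root] true → false = false
Overall: false → denied

Denied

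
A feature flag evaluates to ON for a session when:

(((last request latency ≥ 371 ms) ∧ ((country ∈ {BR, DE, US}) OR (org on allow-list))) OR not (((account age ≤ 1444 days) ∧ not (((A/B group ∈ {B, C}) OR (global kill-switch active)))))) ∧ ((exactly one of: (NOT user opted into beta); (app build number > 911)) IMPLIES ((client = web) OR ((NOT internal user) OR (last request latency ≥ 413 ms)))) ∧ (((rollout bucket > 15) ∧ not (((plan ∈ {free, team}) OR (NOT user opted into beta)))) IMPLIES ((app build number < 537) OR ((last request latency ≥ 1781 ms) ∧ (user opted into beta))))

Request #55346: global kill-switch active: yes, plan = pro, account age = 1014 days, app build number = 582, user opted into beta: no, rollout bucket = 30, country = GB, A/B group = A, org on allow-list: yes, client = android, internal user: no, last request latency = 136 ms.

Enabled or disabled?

Atomic conditions:
  last request latency ≥ 371 ms: 136 ≥ 371 is false
  country ∈ {BR, DE, US}: GB is not in the set → false
  org on allow-list: yes → true
  account age ≤ 1444 days: 1014 ≤ 1444 is true
  A/B group ∈ {B, C}: A is not in the set → false
  global kill-switch active: yes → true
  NOT user opted into beta: no → true
  app build number > 911: 582 > 911 is false
  client = web: android == web is false
  NOT internal user: no → true
  last request latency ≥ 413 ms: 136 ≥ 413 is false
  rollout bucket > 15: 30 > 15 is true
  plan ∈ {free, team}: pro is not in the set → false
  app build number < 537: 582 < 537 is false
  last request latency ≥ 1781 ms: 136 ≥ 1781 is false
  user opted into beta: no → false
Combine:
[1.1.2] false OR true = true
[1.1] false AND true = false
[1.2.1.2.1] false OR true = true
[1.2.1.2] NOT true = false
[1.2.1] true AND false = false
[1.2] NOT false = true
[1] false OR true = true
[2.1] exactly-one(true, false) = true
[2.2.2] true OR false = true
[2.2] false OR true = true
[2] true → true = true
[3.1.2.1] false OR true = true
[3.1.2] NOT true = false
[3.1] true AND false = false
[3.2.2] false AND false = false
[3.2] false OR false = false
[3] false → false (antecedent false ⇒ implication holds) = true
[root] true AND true AND true = true
Overall: true → enabled

Enabled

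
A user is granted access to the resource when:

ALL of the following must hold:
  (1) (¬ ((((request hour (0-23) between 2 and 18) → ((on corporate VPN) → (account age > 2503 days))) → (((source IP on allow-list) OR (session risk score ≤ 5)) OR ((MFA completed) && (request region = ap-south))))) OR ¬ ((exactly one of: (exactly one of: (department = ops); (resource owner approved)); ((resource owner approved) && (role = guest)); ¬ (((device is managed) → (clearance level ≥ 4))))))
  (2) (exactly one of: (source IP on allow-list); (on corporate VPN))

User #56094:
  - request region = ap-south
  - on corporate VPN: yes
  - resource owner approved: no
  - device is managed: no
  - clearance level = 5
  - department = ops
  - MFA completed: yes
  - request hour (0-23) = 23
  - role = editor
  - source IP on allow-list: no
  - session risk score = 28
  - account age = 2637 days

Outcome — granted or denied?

Atomic conditions:
  request hour (0-23) between 2 and 18: 23 in [2, 18] is false
  on corporate VPN: yes → true
  account age > 2503 days: 2637 > 2503 is true
  source IP on allow-list: no → false
  session risk score ≤ 5: 28 ≤ 5 is false
  MFA completed: yes → true
  request region = ap-south: ap-south == ap-south is true
  department = ops: ops == ops is true
  resource owner approved: no → false
  role = guest: editor == guest is false
  device is managed: no → false
  clearance level ≥ 4: 5 ≥ 4 is true
Combine:
[1.1.1.1.2] true → true = true
[1.1.1.1] false → true (antecedent false ⇒ implication holds) = true
[1.1.1.2.1] false OR false = false
[1.1.1.2.2] true AND true = true
[1.1.1.2] false OR true = true
[1.1.1] true → true = true
[1.1] NOT true = false
[1.2.1.1] exactly-one(true, false) = true
[1.2.1.2] false AND false = false
[1.2.1.3.1] false → true (antecedent false ⇒ implication holds) = true
[1.2.1.3] NOT true = false
[1.2.1] exactly-one(true, false, false) = true
[1.2] NOT true = false
[1] false OR false = false
[2] exactly-one(false, true) = true
[root] false AND true = false
Overall: false → denied

Denied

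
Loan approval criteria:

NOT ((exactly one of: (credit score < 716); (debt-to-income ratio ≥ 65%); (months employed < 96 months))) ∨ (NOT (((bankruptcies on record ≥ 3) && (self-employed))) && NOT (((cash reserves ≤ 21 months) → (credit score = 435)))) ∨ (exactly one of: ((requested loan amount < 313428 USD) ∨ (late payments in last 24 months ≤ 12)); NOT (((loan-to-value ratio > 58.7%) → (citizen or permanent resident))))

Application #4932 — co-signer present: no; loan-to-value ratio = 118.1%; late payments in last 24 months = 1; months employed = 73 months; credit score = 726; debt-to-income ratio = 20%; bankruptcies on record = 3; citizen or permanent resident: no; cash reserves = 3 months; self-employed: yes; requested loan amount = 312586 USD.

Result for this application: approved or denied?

Atomic conditions:
  credit score < 716: 726 < 716 is false
  debt-to-income ratio ≥ 65%: 20 ≥ 65 is false
  months employed < 96 months: 73 < 96 is true
  bankruptcies on record ≥ 3: 3 ≥ 3 is true
  self-employed: yes → true
  cash reserves ≤ 21 months: 3 ≤ 21 is true
  credit score = 435: 726 == 435 is false
  requested loan amount < 313428 USD: 312586 < 313428 is true
  late payments in last 24 months ≤ 12: 1 ≤ 12 is true
  loan-to-value ratio > 58.7%: 118.1 > 58.7 is true
  citizen or permanent resident: no → false
Combine:
[1.1] exactly-one(false, false, true) = true
[1] NOT true = false
[2.1.1] true AND true = true
[2.1] NOT true = false
[2.2.1] true → false = false
[2.2] NOT false = true
[2] false AND true = false
[3.1] true OR true = true
[3.2.1] true → false = false
[3.2] NOT false = true
[3] exactly-one(true, true) = false
[root] false OR false OR false = false
Overall: false → denied

Denied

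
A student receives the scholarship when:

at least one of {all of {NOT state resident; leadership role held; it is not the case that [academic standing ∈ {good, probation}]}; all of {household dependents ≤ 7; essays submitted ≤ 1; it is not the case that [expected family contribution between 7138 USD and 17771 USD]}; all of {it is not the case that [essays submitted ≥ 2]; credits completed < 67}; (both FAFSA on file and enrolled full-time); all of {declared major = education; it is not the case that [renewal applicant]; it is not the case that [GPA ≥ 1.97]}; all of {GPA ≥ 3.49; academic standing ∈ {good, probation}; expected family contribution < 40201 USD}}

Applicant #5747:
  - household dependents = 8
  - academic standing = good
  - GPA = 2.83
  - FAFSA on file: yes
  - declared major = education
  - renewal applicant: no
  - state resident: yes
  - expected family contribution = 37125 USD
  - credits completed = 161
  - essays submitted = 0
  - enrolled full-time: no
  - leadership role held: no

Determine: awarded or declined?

Declined

Atomic conditions:
  NOT state resident: yes → false
  leadership role held: no → false
  academic standing ∈ {good, probation}: good is in the set → true
  household dependents ≤ 7: 8 ≤ 7 is false
  essays submitted ≤ 1: 0 ≤ 1 is true
  expected family contribution between 7138 USD and 17771 USD: 37125 in [7138, 17771] is false
  essays submitted ≥ 2: 0 ≥ 2 is false
  credits completed < 67: 161 < 67 is false
  FAFSA on file: yes → true
  enrolled full-time: no → false
  declared major = education: education == education is true
  renewal applicant: no → false
  GPA ≥ 1.97: 2.83 ≥ 1.97 is true
  GPA ≥ 3.49: 2.83 ≥ 3.49 is false
  expected family contribution < 40201 USD: 37125 < 40201 is true
Combine:
[1.3] NOT true = false
[1] false AND false AND false = false
[2.3] NOT false = true
[2] false AND true AND true = false
[3.1] NOT false = true
[3] true AND false = false
[4] true AND false = false
[5.2] NOT false = true
[5.3] NOT true = false
[5] true AND true AND false = false
[6] false AND true AND true = false
[root] false OR false OR false OR false OR false OR false = false
Overall: false → declined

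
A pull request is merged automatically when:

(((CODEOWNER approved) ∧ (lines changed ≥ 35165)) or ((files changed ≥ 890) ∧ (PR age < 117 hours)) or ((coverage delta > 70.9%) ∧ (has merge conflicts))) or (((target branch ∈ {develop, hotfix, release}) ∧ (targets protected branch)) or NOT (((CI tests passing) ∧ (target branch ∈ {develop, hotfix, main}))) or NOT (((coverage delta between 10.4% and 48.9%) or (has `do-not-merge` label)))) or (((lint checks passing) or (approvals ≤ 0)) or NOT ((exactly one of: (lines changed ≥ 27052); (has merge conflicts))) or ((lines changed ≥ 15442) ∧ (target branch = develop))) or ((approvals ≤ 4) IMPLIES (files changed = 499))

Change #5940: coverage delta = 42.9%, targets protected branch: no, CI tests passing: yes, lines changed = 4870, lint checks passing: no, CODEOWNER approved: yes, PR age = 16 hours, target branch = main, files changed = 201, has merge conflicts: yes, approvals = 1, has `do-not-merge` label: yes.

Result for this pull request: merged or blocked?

Atomic conditions:
  CODEOWNER approved: yes → true
  lines changed ≥ 35165: 4870 ≥ 35165 is false
  files changed ≥ 890: 201 ≥ 890 is false
  PR age < 117 hours: 16 < 117 is true
  coverage delta > 70.9%: 42.9 > 70.9 is false
  has merge conflicts: yes → true
  target branch ∈ {develop, hotfix, release}: main is not in the set → false
  targets protected branch: no → false
  CI tests passing: yes → true
  target branch ∈ {develop, hotfix, main}: main is in the set → true
  coverage delta between 10.4% and 48.9%: 42.9 in [10.4, 48.9] is true
  has `do-not-merge` label: yes → true
  lint checks passing: no → false
  approvals ≤ 0: 1 ≤ 0 is false
  lines changed ≥ 27052: 4870 ≥ 27052 is false
  lines changed ≥ 15442: 4870 ≥ 15442 is false
  target branch = develop: main == develop is false
  approvals ≤ 4: 1 ≤ 4 is true
  files changed = 499: 201 == 499 is false
Combine:
[1.1] true AND false = false
[1.2] false AND true = false
[1.3] false AND true = false
[1] false OR false OR false = false
[2.1] false AND false = false
[2.2.1] true AND true = true
[2.2] NOT true = false
[2.3.1] true OR true = true
[2.3] NOT true = false
[2] false OR false OR false = false
[3.1] false OR false = false
[3.2.1] exactly-one(false, true) = true
[3.2] NOT true = false
[3.3] false AND false = false
[3] false OR false OR false = false
[4] true → false = false
[root] false OR false OR false OR false = false
Overall: false → blocked

Blocked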